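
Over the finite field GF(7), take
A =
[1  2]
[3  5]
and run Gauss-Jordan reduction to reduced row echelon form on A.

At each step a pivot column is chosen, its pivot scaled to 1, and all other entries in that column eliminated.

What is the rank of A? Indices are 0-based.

pivot(0,0)=1: scale R0 → (1, 2)
  clear (1,0): R1 −= (3)R0 → (0, 6)
pivot(1,1)=6: scale R1 → (0, 1)
  clear (0,1): R0 −= (2)R1 → (1, 0)

rank = 2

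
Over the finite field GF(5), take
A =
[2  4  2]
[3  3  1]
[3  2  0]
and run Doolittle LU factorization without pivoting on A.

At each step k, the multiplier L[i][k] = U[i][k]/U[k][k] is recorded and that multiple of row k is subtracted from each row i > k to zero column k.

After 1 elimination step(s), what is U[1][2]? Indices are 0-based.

k=0: U[0][0]=2
  eliminate (1,0): mult=4, new row 1: (0, 2, 3); set L[1][0]=4
  eliminate (2,0): mult=4, new row 2: (0, 1, 2); set L[2][0]=4

U[1][2] = 3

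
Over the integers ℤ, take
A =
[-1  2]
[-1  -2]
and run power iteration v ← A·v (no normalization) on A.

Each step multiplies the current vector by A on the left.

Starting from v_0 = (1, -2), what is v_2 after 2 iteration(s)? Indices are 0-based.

v_2 = (11, -1)

v_0 = (1, -2).
v_1 = A·v_0 = (-5, 3).
v_2 = A·v_1 = (11, -1).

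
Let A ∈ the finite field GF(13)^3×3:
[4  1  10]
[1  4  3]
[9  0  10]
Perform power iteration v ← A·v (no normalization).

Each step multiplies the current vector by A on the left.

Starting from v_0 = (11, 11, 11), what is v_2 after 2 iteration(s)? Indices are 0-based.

v_2 = (4, 0, 0)

v_0 = (11, 11, 11).
v_1 = A·v_0 = (9, 10, 1).
v_2 = A·v_1 = (4, 0, 0).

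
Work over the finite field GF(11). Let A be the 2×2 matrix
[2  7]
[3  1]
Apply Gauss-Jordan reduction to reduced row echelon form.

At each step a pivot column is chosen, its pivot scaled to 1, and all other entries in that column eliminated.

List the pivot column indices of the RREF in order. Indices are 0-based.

pivot columns: 0, 1

[1] R0 /= 2  ⇒  (1, 9)
     R1 -= 3·R0  ⇒  (0, 7)
[2] R1 /= 7  ⇒  (0, 1)
     R0 -= 9·R1  ⇒  (1, 0)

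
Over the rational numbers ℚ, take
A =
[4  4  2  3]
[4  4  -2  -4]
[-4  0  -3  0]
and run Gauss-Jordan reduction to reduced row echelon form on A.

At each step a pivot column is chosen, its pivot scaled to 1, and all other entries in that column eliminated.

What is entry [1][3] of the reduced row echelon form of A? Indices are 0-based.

M[1][3] = 19/16

step 1: normalize row 0 (÷4) = (1, 1, 1/2, 3/4)
  row 1: subtract 4×row0 = (0, 0, -4, -7)
  row 2: subtract -4×row0 = (0, 4, -1, 3)
step 2: exchange rows 1,2
step 2: normalize row 1 (÷4) = (0, 1, -1/4, 3/4)
  row 0: subtract 1×row1 = (1, 0, 3/4, 0)
step 3: normalize row 2 (÷-4) = (0, 0, 1, 7/4)
  row 0: subtract 3/4×row2 = (1, 0, 0, -21/16)
  row 1: subtract -1/4×row2 = (0, 1, 0, 19/16)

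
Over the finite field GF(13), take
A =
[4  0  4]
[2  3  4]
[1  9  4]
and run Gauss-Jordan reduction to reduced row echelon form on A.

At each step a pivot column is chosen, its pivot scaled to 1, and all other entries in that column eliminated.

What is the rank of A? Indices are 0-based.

rank = 3

[1] R0 /= 4  ⇒  (1, 0, 1)
     R1 -= 2·R0  ⇒  (0, 3, 2)
     R2 -= 1·R0  ⇒  (0, 9, 3)
[2] R1 /= 3  ⇒  (0, 1, 5)
     R2 -= 9·R1  ⇒  (0, 0, 10)
[3] R2 /= 10  ⇒  (0, 0, 1)
     R0 -= 1·R2  ⇒  (1, 0, 0)
     R1 -= 5·R2  ⇒  (0, 1, 0)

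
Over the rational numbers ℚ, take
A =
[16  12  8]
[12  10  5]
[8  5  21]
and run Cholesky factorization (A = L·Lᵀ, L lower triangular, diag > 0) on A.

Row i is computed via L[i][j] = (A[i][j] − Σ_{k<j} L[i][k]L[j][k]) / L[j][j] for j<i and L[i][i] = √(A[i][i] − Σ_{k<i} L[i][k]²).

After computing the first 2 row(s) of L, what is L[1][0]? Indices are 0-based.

Step 1: L[0][0] = √(16) = 4.
  L[1][0] = (12) / L[0][0] = 3.
Step 2: L[1][1] = √(1) = 1.

L[1][0] = 3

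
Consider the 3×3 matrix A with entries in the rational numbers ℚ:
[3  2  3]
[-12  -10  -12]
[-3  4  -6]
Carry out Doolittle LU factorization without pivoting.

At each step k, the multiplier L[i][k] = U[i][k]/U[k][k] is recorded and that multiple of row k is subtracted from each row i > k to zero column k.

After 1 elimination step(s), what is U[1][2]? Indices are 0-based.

k=0: U[0][0]=3
  eliminate (1,0): mult=-4, new row 1: (0, -2, 0); set L[1][0]=-4
  eliminate (2,0): mult=-1, new row 2: (0, 6, -3); set L[2][0]=-1

U[1][2] = 0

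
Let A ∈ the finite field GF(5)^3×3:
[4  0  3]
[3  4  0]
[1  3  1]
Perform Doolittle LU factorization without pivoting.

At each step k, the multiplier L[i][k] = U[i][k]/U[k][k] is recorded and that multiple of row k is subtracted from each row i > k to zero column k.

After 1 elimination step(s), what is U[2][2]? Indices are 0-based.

U[2][2] = 4

Step 1: pivot at (0,0) is 4.
  row1 ← row1 − (2)·row0  ⇒  L[1][0]=2, U row1=(0, 4, 4)
  row2 ← row2 − (4)·row0  ⇒  L[2][0]=4, U row2=(0, 3, 4)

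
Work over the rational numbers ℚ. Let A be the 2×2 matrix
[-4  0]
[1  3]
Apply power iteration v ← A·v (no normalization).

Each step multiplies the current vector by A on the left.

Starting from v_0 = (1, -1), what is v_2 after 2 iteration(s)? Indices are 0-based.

v_2 = (16, -10)

v_0 = (1, -1).
v_1 = A·v_0 = (-4, -2).
v_2 = A·v_1 = (16, -10).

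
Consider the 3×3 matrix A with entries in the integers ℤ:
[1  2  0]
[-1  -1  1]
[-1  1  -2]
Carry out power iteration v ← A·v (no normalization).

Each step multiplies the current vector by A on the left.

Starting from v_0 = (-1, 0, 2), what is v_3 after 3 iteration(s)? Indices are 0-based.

v_0 = (-1, 0, 2).
v_1 = A·v_0 = (-1, 3, -3).
v_2 = A·v_1 = (5, -5, 10).
v_3 = A·v_2 = (-5, 10, -30).

v_3 = (-5, 10, -30)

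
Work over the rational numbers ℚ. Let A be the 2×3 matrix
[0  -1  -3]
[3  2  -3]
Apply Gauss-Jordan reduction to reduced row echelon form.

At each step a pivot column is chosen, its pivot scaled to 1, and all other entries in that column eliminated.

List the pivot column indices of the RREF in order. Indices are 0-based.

pivot columns: 0, 1

pivot(0,0): swap R0↔R1
pivot(0,0)=3: scale R0 → (1, 2/3, -1)
pivot(1,1)=-1: scale R1 → (0, 1, 3)
  clear (0,1): R0 −= (2/3)R1 → (1, 0, -3)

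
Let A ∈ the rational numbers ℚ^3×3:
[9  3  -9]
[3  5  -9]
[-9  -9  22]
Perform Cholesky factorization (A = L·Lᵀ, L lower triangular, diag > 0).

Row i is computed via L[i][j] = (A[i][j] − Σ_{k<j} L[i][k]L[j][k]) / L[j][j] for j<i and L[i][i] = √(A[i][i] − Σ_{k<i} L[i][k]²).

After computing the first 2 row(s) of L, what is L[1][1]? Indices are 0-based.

L[1][1] = 2

Step 1: L[0][0] = √(9) = 3.
  L[1][0] = (3) / L[0][0] = 1.
Step 2: L[1][1] = √(4) = 2.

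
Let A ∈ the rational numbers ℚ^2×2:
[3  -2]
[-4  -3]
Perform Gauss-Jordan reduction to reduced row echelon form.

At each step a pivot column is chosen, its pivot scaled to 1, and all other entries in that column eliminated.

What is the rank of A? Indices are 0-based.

rank = 2

[1] R0 /= 3  ⇒  (1, -2/3)
     R1 -= -4·R0  ⇒  (0, -17/3)
[2] R1 /= -17/3  ⇒  (0, 1)
     R0 -= -2/3·R1  ⇒  (1, 0)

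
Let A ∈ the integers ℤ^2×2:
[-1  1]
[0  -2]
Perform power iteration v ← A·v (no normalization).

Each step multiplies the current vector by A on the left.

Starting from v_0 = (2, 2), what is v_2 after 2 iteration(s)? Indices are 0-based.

v_0 = (2, 2).
v_1 = A·v_0 = (0, -4).
v_2 = A·v_1 = (-4, 8).

v_2 = (-4, 8)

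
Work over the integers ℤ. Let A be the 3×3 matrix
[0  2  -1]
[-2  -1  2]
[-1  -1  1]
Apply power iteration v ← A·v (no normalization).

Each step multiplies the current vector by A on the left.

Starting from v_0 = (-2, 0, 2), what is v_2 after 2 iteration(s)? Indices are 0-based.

v_2 = (12, 4, -2)

v_0 = (-2, 0, 2).
v_1 = A·v_0 = (-2, 8, 4).
v_2 = A·v_1 = (12, 4, -2).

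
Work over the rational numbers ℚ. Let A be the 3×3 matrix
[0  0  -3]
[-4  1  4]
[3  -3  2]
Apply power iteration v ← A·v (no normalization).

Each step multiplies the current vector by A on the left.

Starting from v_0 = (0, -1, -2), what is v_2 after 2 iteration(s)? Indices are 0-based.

v_2 = (3, -37, 43)

v_0 = (0, -1, -2).
v_1 = A·v_0 = (6, -9, -1).
v_2 = A·v_1 = (3, -37, 43).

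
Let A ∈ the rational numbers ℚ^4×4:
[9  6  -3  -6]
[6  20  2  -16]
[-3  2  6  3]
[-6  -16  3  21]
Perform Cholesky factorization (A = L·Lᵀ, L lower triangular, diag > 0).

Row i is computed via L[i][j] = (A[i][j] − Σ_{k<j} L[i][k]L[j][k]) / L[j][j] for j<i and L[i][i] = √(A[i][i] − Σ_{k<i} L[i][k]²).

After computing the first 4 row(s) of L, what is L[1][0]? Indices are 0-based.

Step 1: L[0][0] = √(9) = 3.
  L[1][0] = (6) / L[0][0] = 2.
Step 2: L[1][1] = √(16) = 4.
  L[2][0] = (-3) / L[0][0] = -1.
  L[2][1] = (4) / L[1][1] = 1.
Step 3: L[2][2] = √(4) = 2.
  L[3][0] = (-6) / L[0][0] = -2.
  L[3][1] = (-12) / L[1][1] = -3.
  L[3][2] = (4) / L[2][2] = 2.
Step 4: L[3][3] = √(4) = 2.

L[1][0] = 2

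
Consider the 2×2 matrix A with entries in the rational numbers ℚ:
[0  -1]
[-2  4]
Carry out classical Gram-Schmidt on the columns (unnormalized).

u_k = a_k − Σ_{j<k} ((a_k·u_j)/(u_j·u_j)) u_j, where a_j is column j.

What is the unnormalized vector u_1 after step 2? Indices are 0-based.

u_1 = (-1, 0)

Step 1: u_0 = a_0 = (0, -2).
Step 2: u_1 = a_1 − (-2)·u_0 = (-1, 0).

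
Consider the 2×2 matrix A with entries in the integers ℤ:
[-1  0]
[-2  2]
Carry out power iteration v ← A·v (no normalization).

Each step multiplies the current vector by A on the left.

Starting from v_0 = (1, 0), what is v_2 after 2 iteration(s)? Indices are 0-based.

v_2 = (1, -2)

v_0 = (1, 0).
v_1 = A·v_0 = (-1, -2).
v_2 = A·v_1 = (1, -2).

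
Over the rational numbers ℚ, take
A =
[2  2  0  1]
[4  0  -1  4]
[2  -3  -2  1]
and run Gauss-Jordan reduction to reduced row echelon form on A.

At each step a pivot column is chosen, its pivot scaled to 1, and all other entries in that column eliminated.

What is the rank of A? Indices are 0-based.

rank = 3

step 1: normalize row 0 (÷2) = (1, 1, 0, 1/2)
  row 1: subtract 4×row0 = (0, -4, -1, 2)
  row 2: subtract 2×row0 = (0, -5, -2, 0)
step 2: normalize row 1 (÷-4) = (0, 1, 1/4, -1/2)
  row 0: subtract 1×row1 = (1, 0, -1/4, 1)
  row 2: subtract -5×row1 = (0, 0, -3/4, -5/2)
step 3: normalize row 2 (÷-3/4) = (0, 0, 1, 10/3)
  row 0: subtract -1/4×row2 = (1, 0, 0, 11/6)
  row 1: subtract 1/4×row2 = (0, 1, 0, -4/3)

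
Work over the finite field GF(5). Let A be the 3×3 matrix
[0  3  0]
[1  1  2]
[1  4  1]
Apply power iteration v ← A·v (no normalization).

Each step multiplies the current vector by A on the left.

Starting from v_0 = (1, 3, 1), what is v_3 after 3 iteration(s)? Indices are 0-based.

v_0 = (1, 3, 1).
v_1 = A·v_0 = (4, 1, 4).
v_2 = A·v_1 = (3, 3, 2).
v_3 = A·v_2 = (4, 0, 2).

v_3 = (4, 0, 2)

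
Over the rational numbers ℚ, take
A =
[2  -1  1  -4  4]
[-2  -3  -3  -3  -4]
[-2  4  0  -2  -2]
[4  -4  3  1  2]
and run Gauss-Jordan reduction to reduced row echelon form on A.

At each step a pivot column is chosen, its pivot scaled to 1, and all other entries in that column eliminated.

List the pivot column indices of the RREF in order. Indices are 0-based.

pivot(0,0)=2: scale R0 → (1, -1/2, 1/2, -2, 2)
  clear (1,0): R1 −= (-2)R0 → (0, -4, -2, -7, 0)
  clear (2,0): R2 −= (-2)R0 → (0, 3, 1, -6, 2)
  clear (3,0): R3 −= (4)R0 → (0, -2, 1, 9, -6)
pivot(1,1)=-4: scale R1 → (0, 1, 1/2, 7/4, 0)
  clear (0,1): R0 −= (-1/2)R1 → (1, 0, 3/4, -9/8, 2)
  clear (2,1): R2 −= (3)R1 → (0, 0, -1/2, -45/4, 2)
  clear (3,1): R3 −= (-2)R1 → (0, 0, 2, 25/2, -6)
pivot(2,2)=-1/2: scale R2 → (0, 0, 1, 45/2, -4)
  clear (0,2): R0 −= (3/4)R2 → (1, 0, 0, -18, 5)
  clear (1,2): R1 −= (1/2)R2 → (0, 1, 0, -19/2, 2)
  clear (3,2): R3 −= (2)R2 → (0, 0, 0, -65/2, 2)
pivot(3,3)=-65/2: scale R3 → (0, 0, 0, 1, -4/65)
  clear (0,3): R0 −= (-18)R3 → (1, 0, 0, 0, 253/65)
  clear (1,3): R1 −= (-19/2)R3 → (0, 1, 0, 0, 92/65)
  clear (2,3): R2 −= (45/2)R3 → (0, 0, 1, 0, -34/13)

pivot columns: 0, 1, 2, 3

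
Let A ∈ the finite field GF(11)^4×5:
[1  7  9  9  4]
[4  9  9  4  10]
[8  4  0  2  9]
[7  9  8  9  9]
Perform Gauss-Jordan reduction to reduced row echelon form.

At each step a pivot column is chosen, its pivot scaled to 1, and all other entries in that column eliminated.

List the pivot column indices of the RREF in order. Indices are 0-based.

[1] R0 /= 1  ⇒  (1, 7, 9, 9, 4)
     R1 -= 4·R0  ⇒  (0, 3, 6, 1, 5)
     R2 -= 8·R0  ⇒  (0, 3, 5, 7, 10)
     R3 -= 7·R0  ⇒  (0, 4, 0, 1, 3)
[2] R1 /= 3  ⇒  (0, 1, 2, 4, 9)
     R0 -= 7·R1  ⇒  (1, 0, 6, 3, 7)
     R2 -= 3·R1  ⇒  (0, 0, 10, 6, 5)
     R3 -= 4·R1  ⇒  (0, 0, 3, 7, 0)
[3] R2 /= 10  ⇒  (0, 0, 1, 5, 6)
     R0 -= 6·R2  ⇒  (1, 0, 0, 6, 4)
     R1 -= 2·R2  ⇒  (0, 1, 0, 5, 8)
     R3 -= 3·R2  ⇒  (0, 0, 0, 3, 4)
[4] R3 /= 3  ⇒  (0, 0, 0, 1, 5)
     R0 -= 6·R3  ⇒  (1, 0, 0, 0, 7)
     R1 -= 5·R3  ⇒  (0, 1, 0, 0, 5)
     R2 -= 5·R3  ⇒  (0, 0, 1, 0, 3)

pivot columns: 0, 1, 2, 3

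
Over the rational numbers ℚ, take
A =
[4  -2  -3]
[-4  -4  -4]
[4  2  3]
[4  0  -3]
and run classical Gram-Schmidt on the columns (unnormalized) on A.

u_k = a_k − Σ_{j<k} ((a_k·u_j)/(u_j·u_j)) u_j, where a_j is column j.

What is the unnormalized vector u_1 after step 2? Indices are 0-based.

u_1 = (-3, -3, 1, -1)

Step 1: u_0 = a_0 = (4, -4, 4, 4).
Step 2: u_1 = a_1 − (1/4)·u_0 = (-3, -3, 1, -1).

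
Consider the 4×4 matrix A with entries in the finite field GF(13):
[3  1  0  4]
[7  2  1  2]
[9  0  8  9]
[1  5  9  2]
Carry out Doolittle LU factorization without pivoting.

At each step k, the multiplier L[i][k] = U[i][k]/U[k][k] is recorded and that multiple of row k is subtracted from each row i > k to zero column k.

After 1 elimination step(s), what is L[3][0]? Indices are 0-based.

Step 1: pivot at (0,0) is 3.
  row1 ← row1 − (11)·row0  ⇒  L[1][0]=11, U row1=(0, 4, 1, 10)
  row2 ← row2 − (3)·row0  ⇒  L[2][0]=3, U row2=(0, 10, 8, 10)
  row3 ← row3 − (9)·row0  ⇒  L[3][0]=9, U row3=(0, 9, 9, 5)

L[3][0] = 9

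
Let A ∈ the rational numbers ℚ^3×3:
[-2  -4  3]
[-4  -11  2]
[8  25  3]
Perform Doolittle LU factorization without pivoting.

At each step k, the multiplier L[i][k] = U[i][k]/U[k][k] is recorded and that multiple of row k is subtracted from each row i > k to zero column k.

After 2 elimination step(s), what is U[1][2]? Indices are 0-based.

[col 0] pivot -2
  R1 -= 2*R0 → (0, -3, -4)  (L[1][0] := 2)
  R2 -= -4*R0 → (0, 9, 15)  (L[2][0] := -4)
[col 1] pivot -3
  R2 -= -3*R1 → (0, 0, 3)  (L[2][1] := -3)

U[1][2] = -4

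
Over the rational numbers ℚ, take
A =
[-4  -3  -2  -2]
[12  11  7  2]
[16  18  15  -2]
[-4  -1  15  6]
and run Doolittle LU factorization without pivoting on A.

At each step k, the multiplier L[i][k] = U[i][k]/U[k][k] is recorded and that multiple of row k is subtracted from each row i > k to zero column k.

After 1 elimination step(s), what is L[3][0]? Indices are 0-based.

L[3][0] = 1

Step 1: pivot at (0,0) is -4.
  row1 ← row1 − (-3)·row0  ⇒  L[1][0]=-3, U row1=(0, 2, 1, -4)
  row2 ← row2 − (-4)·row0  ⇒  L[2][0]=-4, U row2=(0, 6, 7, -10)
  row3 ← row3 − (1)·row0  ⇒  L[3][0]=1, U row3=(0, 2, 17, 8)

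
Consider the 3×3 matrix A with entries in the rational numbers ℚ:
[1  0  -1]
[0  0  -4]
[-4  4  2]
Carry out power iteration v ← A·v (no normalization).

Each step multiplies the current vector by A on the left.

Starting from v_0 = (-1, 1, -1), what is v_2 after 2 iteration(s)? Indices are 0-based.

v_0 = (-1, 1, -1).
v_1 = A·v_0 = (0, 4, 6).
v_2 = A·v_1 = (-6, -24, 28).

v_2 = (-6, -24, 28)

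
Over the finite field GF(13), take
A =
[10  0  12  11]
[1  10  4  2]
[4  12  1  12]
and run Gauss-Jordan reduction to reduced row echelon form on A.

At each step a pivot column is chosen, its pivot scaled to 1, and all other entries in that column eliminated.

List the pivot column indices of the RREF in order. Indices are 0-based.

pivot columns: 0, 1, 2

[1] R0 /= 10  ⇒  (1, 0, 9, 5)
     R1 -= 1·R0  ⇒  (0, 10, 8, 10)
     R2 -= 4·R0  ⇒  (0, 12, 4, 5)
[2] R1 /= 10  ⇒  (0, 1, 6, 1)
     R2 -= 12·R1  ⇒  (0, 0, 10, 6)
[3] R2 /= 10  ⇒  (0, 0, 1, 11)
     R0 -= 9·R2  ⇒  (1, 0, 0, 10)
     R1 -= 6·R2  ⇒  (0, 1, 0, 0)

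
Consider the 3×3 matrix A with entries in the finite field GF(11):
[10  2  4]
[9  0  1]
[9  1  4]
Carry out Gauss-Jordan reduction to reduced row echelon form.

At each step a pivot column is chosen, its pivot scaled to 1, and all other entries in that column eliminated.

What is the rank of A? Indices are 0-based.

step 1: normalize row 0 (÷10) = (1, 9, 7)
  row 1: subtract 9×row0 = (0, 7, 4)
  row 2: subtract 9×row0 = (0, 8, 7)
step 2: normalize row 1 (÷7) = (0, 1, 10)
  row 0: subtract 9×row1 = (1, 0, 5)
  row 2: subtract 8×row1 = (0, 0, 4)
step 3: normalize row 2 (÷4) = (0, 0, 1)
  row 0: subtract 5×row2 = (1, 0, 0)
  row 1: subtract 10×row2 = (0, 1, 0)

rank = 3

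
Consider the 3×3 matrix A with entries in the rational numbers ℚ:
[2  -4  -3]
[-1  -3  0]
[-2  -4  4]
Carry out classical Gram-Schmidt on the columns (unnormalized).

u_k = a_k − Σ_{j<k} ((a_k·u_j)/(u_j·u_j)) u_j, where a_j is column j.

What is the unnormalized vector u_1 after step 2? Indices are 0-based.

Step 1: u_0 = a_0 = (2, -1, -2).
Step 2: u_1 = a_1 − (1/3)·u_0 = (-14/3, -8/3, -10/3).

u_1 = (-14/3, -8/3, -10/3)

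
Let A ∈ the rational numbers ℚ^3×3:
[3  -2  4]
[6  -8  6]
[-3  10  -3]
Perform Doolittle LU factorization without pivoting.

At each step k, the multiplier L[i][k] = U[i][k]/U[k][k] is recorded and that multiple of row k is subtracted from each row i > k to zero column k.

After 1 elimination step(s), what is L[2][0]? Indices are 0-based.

k=0: U[0][0]=3
  eliminate (1,0): mult=2, new row 1: (0, -4, -2); set L[1][0]=2
  eliminate (2,0): mult=-1, new row 2: (0, 8, 1); set L[2][0]=-1

L[2][0] = -1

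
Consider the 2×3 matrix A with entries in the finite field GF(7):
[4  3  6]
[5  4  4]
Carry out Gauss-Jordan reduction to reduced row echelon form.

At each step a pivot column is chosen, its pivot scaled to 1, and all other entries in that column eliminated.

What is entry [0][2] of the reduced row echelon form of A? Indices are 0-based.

[1] R0 /= 4  ⇒  (1, 6, 5)
     R1 -= 5·R0  ⇒  (0, 2, 0)
[2] R1 /= 2  ⇒  (0, 1, 0)
     R0 -= 6·R1  ⇒  (1, 0, 5)

M[0][2] = 5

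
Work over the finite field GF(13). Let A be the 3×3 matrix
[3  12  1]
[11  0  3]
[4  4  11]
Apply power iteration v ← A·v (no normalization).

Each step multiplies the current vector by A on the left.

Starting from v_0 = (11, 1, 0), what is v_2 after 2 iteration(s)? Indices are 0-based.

v_2 = (10, 2, 9)

v_0 = (11, 1, 0).
v_1 = A·v_0 = (6, 4, 9).
v_2 = A·v_1 = (10, 2, 9).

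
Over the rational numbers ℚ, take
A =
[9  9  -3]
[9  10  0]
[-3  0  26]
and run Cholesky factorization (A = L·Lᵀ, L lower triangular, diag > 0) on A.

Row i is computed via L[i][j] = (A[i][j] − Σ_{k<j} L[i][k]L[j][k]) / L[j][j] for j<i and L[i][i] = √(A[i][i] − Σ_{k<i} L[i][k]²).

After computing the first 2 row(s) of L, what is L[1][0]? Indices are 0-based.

Step 1: L[0][0] = √(9) = 3.
  L[1][0] = (9) / L[0][0] = 3.
Step 2: L[1][1] = √(1) = 1.

L[1][0] = 3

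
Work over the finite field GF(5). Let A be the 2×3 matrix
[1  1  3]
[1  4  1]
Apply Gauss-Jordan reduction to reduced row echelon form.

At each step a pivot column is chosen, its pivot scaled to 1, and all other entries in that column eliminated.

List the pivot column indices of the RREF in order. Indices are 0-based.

pivot(0,0)=1: scale R0 → (1, 1, 3)
  clear (1,0): R1 −= (1)R0 → (0, 3, 3)
pivot(1,1)=3: scale R1 → (0, 1, 1)
  clear (0,1): R0 −= (1)R1 → (1, 0, 2)

pivot columns: 0, 1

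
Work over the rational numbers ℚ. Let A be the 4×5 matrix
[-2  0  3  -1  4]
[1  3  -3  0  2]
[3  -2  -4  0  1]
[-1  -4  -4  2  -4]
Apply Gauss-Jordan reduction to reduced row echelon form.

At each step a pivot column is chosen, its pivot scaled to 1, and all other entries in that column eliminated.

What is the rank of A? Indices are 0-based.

step 1: normalize row 0 (÷-2) = (1, 0, -3/2, 1/2, -2)
  row 1: subtract 1×row0 = (0, 3, -3/2, -1/2, 4)
  row 2: subtract 3×row0 = (0, -2, 1/2, -3/2, 7)
  row 3: subtract -1×row0 = (0, -4, -11/2, 5/2, -6)
step 2: normalize row 1 (÷3) = (0, 1, -1/2, -1/6, 4/3)
  row 2: subtract -2×row1 = (0, 0, -1/2, -11/6, 29/3)
  row 3: subtract -4×row1 = (0, 0, -15/2, 11/6, -2/3)
step 3: normalize row 2 (÷-1/2) = (0, 0, 1, 11/3, -58/3)
  row 0: subtract -3/2×row2 = (1, 0, 0, 6, -31)
  row 1: subtract -1/2×row2 = (0, 1, 0, 5/3, -25/3)
  row 3: subtract -15/2×row2 = (0, 0, 0, 88/3, -437/3)
step 4: normalize row 3 (÷88/3) = (0, 0, 0, 1, -437/88)
  row 0: subtract 6×row3 = (1, 0, 0, 0, -53/44)
  row 1: subtract 5/3×row3 = (0, 1, 0, 0, -5/88)
  row 2: subtract 11/3×row3 = (0, 0, 1, 0, -9/8)

rank = 4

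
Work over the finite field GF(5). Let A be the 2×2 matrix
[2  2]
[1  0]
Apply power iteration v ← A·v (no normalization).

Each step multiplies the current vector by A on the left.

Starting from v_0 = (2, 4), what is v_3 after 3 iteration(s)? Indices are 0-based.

v_3 = (0, 3)

v_0 = (2, 4).
v_1 = A·v_0 = (2, 2).
v_2 = A·v_1 = (3, 2).
v_3 = A·v_2 = (0, 3).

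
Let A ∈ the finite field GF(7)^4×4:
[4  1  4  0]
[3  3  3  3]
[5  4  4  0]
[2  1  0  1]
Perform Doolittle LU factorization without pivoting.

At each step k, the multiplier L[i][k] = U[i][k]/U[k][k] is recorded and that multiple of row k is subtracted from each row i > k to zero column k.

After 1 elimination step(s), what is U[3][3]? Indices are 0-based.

U[3][3] = 1

k=0: U[0][0]=4
  eliminate (1,0): mult=6, new row 1: (0, 4, 0, 3); set L[1][0]=6
  eliminate (2,0): mult=3, new row 2: (0, 1, 6, 0); set L[2][0]=3
  eliminate (3,0): mult=4, new row 3: (0, 4, 5, 1); set L[3][0]=4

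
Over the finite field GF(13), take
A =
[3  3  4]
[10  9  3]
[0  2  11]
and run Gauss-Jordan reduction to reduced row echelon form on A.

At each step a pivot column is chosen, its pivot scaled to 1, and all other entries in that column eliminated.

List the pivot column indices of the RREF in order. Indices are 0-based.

pivot columns: 0, 1, 2

step 1: normalize row 0 (÷3) = (1, 1, 10)
  row 1: subtract 10×row0 = (0, 12, 7)
step 2: normalize row 1 (÷12) = (0, 1, 6)
  row 0: subtract 1×row1 = (1, 0, 4)
  row 2: subtract 2×row1 = (0, 0, 12)
step 3: normalize row 2 (÷12) = (0, 0, 1)
  row 0: subtract 4×row2 = (1, 0, 0)
  row 1: subtract 6×row2 = (0, 1, 0)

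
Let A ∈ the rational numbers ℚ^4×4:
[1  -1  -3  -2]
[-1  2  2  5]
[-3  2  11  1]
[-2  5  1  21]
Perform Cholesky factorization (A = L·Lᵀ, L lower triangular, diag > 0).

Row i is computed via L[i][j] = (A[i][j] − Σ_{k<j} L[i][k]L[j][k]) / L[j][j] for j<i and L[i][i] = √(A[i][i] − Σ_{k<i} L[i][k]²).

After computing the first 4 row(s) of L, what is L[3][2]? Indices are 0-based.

Step 1: L[0][0] = √(1) = 1.
  L[1][0] = (-1) / L[0][0] = -1.
Step 2: L[1][1] = √(1) = 1.
  L[2][0] = (-3) / L[0][0] = -3.
  L[2][1] = (-1) / L[1][1] = -1.
Step 3: L[2][2] = √(1) = 1.
  L[3][0] = (-2) / L[0][0] = -2.
  L[3][1] = (3) / L[1][1] = 3.
  L[3][2] = (-2) / L[2][2] = -2.
Step 4: L[3][3] = √(4) = 2.

L[3][2] = -2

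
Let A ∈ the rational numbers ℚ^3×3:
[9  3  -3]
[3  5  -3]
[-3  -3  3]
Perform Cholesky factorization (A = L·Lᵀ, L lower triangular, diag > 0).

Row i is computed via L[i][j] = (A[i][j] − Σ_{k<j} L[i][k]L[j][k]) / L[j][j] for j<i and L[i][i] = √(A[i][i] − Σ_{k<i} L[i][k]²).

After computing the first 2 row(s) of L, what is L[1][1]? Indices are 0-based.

L[1][1] = 2

Step 1: L[0][0] = √(9) = 3.
  L[1][0] = (3) / L[0][0] = 1.
Step 2: L[1][1] = √(4) = 2.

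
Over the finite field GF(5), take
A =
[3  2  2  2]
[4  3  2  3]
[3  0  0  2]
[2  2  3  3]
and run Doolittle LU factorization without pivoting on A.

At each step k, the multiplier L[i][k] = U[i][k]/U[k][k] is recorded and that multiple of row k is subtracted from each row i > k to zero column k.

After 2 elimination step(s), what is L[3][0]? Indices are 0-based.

Step 1: pivot at (0,0) is 3.
  row1 ← row1 − (3)·row0  ⇒  L[1][0]=3, U row1=(0, 2, 1, 2)
  row2 ← row2 − (1)·row0  ⇒  L[2][0]=1, U row2=(0, 3, 3, 0)
  row3 ← row3 − (4)·row0  ⇒  L[3][0]=4, U row3=(0, 4, 0, 0)
Step 2: pivot at (1,1) is 2.
  row2 ← row2 − (4)·row1  ⇒  L[2][1]=4, U row2=(0, 0, 4, 2)
  row3 ← row3 − (2)·row1  ⇒  L[3][1]=2, U row3=(0, 0, 3, 1)

L[3][0] = 4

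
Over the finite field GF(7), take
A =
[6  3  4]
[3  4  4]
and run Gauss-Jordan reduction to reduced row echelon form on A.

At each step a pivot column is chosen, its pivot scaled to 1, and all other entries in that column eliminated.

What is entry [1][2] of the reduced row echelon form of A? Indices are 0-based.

step 1: normalize row 0 (÷6) = (1, 4, 3)
  row 1: subtract 3×row0 = (0, 6, 2)
step 2: normalize row 1 (÷6) = (0, 1, 5)
  row 0: subtract 4×row1 = (1, 0, 4)

M[1][2] = 5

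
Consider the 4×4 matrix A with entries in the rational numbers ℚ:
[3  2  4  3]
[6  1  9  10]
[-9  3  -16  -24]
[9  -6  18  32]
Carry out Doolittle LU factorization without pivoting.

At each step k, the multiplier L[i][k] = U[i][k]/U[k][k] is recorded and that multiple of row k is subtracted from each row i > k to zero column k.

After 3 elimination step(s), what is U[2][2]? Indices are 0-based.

U[2][2] = -1

Step 1: pivot at (0,0) is 3.
  row1 ← row1 − (2)·row0  ⇒  L[1][0]=2, U row1=(0, -3, 1, 4)
  row2 ← row2 − (-3)·row0  ⇒  L[2][0]=-3, U row2=(0, 9, -4, -15)
  row3 ← row3 − (3)·row0  ⇒  L[3][0]=3, U row3=(0, -12, 6, 23)
Step 2: pivot at (1,1) is -3.
  row2 ← row2 − (-3)·row1  ⇒  L[2][1]=-3, U row2=(0, 0, -1, -3)
  row3 ← row3 − (4)·row1  ⇒  L[3][1]=4, U row3=(0, 0, 2, 7)
Step 3: pivot at (2,2) is -1.
  row3 ← row3 − (-2)·row2  ⇒  L[3][2]=-2, U row3=(0, 0, 0, 1)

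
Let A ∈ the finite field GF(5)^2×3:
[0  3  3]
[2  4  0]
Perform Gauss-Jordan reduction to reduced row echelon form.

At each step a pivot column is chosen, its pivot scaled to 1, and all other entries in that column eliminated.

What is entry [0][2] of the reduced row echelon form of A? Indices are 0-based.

M[0][2] = 3

[1] R0 <-> R1
[1] R0 /= 2  ⇒  (1, 2, 0)
[2] R1 /= 3  ⇒  (0, 1, 1)
     R0 -= 2·R1  ⇒  (1, 0, 3)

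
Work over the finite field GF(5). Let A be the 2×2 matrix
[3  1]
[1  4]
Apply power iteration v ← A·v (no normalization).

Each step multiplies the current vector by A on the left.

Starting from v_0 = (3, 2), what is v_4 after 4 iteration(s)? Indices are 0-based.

v_0 = (3, 2).
v_1 = A·v_0 = (1, 1).
v_2 = A·v_1 = (4, 0).
v_3 = A·v_2 = (2, 4).
v_4 = A·v_3 = (0, 3).

v_4 = (0, 3)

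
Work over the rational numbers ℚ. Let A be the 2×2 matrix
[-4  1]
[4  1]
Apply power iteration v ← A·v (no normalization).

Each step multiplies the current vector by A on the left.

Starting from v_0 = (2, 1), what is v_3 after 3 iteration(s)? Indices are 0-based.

v_3 = (-167, 129)

v_0 = (2, 1).
v_1 = A·v_0 = (-7, 9).
v_2 = A·v_1 = (37, -19).
v_3 = A·v_2 = (-167, 129).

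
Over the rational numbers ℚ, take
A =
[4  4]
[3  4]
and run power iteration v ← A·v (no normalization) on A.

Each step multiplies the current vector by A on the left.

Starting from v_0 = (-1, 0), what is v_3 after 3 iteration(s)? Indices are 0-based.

v_3 = (-208, -180)

v_0 = (-1, 0).
v_1 = A·v_0 = (-4, -3).
v_2 = A·v_1 = (-28, -24).
v_3 = A·v_2 = (-208, -180).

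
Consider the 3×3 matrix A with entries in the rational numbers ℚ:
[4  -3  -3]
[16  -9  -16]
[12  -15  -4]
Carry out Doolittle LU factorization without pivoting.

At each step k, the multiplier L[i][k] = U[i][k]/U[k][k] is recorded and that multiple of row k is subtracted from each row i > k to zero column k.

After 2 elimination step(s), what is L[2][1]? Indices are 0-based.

L[2][1] = -2

[col 0] pivot 4
  R1 -= 4*R0 → (0, 3, -4)  (L[1][0] := 4)
  R2 -= 3*R0 → (0, -6, 5)  (L[2][0] := 3)
[col 1] pivot 3
  R2 -= -2*R1 → (0, 0, -3)  (L[2][1] := -2)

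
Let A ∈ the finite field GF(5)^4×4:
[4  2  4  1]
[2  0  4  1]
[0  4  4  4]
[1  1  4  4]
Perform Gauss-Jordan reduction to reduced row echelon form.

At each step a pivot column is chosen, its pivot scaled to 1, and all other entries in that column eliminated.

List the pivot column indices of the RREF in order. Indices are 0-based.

[1] R0 /= 4  ⇒  (1, 3, 1, 4)
     R1 -= 2·R0  ⇒  (0, 4, 2, 3)
     R3 -= 1·R0  ⇒  (0, 3, 3, 0)
[2] R1 /= 4  ⇒  (0, 1, 3, 2)
     R0 -= 3·R1  ⇒  (1, 0, 2, 3)
     R2 -= 4·R1  ⇒  (0, 0, 2, 1)
     R3 -= 3·R1  ⇒  (0, 0, 4, 4)
[3] R2 /= 2  ⇒  (0, 0, 1, 3)
     R0 -= 2·R2  ⇒  (1, 0, 0, 2)
     R1 -= 3·R2  ⇒  (0, 1, 0, 3)
     R3 -= 4·R2  ⇒  (0, 0, 0, 2)
[4] R3 /= 2  ⇒  (0, 0, 0, 1)
     R0 -= 2·R3  ⇒  (1, 0, 0, 0)
     R1 -= 3·R3  ⇒  (0, 1, 0, 0)
     R2 -= 3·R3  ⇒  (0, 0, 1, 0)

pivot columns: 0, 1, 2, 3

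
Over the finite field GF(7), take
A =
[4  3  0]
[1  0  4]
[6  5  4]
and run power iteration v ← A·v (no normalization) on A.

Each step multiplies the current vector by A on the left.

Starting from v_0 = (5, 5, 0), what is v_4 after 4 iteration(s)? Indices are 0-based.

v_0 = (5, 5, 0).
v_1 = A·v_0 = (0, 5, 6).
v_2 = A·v_1 = (1, 3, 0).
v_3 = A·v_2 = (6, 1, 0).
v_4 = A·v_3 = (6, 6, 6).

v_4 = (6, 6, 6)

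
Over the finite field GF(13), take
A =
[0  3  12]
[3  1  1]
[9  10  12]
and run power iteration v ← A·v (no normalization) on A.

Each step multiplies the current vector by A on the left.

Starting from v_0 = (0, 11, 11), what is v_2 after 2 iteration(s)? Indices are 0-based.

v_2 = (6, 5, 7)

v_0 = (0, 11, 11).
v_1 = A·v_0 = (9, 9, 8).
v_2 = A·v_1 = (6, 5, 7).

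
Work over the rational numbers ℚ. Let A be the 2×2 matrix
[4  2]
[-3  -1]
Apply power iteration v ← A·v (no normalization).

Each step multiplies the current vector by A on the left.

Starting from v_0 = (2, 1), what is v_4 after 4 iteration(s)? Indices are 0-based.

v_0 = (2, 1).
v_1 = A·v_0 = (10, -7).
v_2 = A·v_1 = (26, -23).
v_3 = A·v_2 = (58, -55).
v_4 = A·v_3 = (122, -119).

v_4 = (122, -119)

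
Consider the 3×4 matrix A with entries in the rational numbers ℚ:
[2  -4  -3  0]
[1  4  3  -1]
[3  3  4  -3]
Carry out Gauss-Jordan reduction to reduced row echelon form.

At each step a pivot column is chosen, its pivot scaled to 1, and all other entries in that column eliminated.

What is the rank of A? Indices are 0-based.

step 1: normalize row 0 (÷2) = (1, -2, -3/2, 0)
  row 1: subtract 1×row0 = (0, 6, 9/2, -1)
  row 2: subtract 3×row0 = (0, 9, 17/2, -3)
step 2: normalize row 1 (÷6) = (0, 1, 3/4, -1/6)
  row 0: subtract -2×row1 = (1, 0, 0, -1/3)
  row 2: subtract 9×row1 = (0, 0, 7/4, -3/2)
step 3: normalize row 2 (÷7/4) = (0, 0, 1, -6/7)
  row 1: subtract 3/4×row2 = (0, 1, 0, 10/21)

rank = 3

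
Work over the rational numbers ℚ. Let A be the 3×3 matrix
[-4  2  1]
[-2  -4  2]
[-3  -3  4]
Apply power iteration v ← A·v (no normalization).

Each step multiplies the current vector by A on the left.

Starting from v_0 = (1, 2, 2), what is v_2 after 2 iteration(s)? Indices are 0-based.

v_0 = (1, 2, 2).
v_1 = A·v_0 = (2, -6, -1).
v_2 = A·v_1 = (-21, 18, 8).

v_2 = (-21, 18, 8)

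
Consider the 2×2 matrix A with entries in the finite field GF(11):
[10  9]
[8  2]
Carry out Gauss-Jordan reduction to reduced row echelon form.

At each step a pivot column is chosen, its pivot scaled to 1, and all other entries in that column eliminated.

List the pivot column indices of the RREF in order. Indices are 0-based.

pivot(0,0)=10: scale R0 → (1, 2)
  clear (1,0): R1 −= (8)R0 → (0, 8)
pivot(1,1)=8: scale R1 → (0, 1)
  clear (0,1): R0 −= (2)R1 → (1, 0)

pivot columns: 0, 1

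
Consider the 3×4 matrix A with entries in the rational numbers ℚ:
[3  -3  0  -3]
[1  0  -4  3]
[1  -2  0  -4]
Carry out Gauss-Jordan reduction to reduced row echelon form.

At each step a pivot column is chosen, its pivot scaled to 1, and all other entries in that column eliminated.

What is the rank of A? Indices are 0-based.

step 1: normalize row 0 (÷3) = (1, -1, 0, -1)
  row 1: subtract 1×row0 = (0, 1, -4, 4)
  row 2: subtract 1×row0 = (0, -1, 0, -3)
step 2: normalize row 1 (÷1) = (0, 1, -4, 4)
  row 0: subtract -1×row1 = (1, 0, -4, 3)
  row 2: subtract -1×row1 = (0, 0, -4, 1)
step 3: normalize row 2 (÷-4) = (0, 0, 1, -1/4)
  row 0: subtract -4×row2 = (1, 0, 0, 2)
  row 1: subtract -4×row2 = (0, 1, 0, 3)

rank = 3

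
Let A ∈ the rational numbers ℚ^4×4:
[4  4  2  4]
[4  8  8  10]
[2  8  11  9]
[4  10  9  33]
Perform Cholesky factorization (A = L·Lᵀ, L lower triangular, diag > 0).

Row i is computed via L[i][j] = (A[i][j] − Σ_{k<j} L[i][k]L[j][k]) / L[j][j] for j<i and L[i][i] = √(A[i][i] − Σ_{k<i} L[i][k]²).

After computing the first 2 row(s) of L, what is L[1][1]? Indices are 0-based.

Step 1: L[0][0] = √(4) = 2.
  L[1][0] = (4) / L[0][0] = 2.
Step 2: L[1][1] = √(4) = 2.

L[1][1] = 2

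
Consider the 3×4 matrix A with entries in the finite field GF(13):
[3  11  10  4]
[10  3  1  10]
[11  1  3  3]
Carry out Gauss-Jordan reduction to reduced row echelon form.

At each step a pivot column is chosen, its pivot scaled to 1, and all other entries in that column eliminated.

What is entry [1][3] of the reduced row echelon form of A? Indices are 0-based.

pivot(0,0)=3: scale R0 → (1, 8, 12, 10)
  clear (1,0): R1 −= (10)R0 → (0, 1, 11, 1)
  clear (2,0): R2 −= (11)R0 → (0, 4, 1, 10)
pivot(1,1)=1: scale R1 → (0, 1, 11, 1)
  clear (0,1): R0 −= (8)R1 → (1, 0, 2, 2)
  clear (2,1): R2 −= (4)R1 → (0, 0, 9, 6)
pivot(2,2)=9: scale R2 → (0, 0, 1, 5)
  clear (0,2): R0 −= (2)R2 → (1, 0, 0, 5)
  clear (1,2): R1 −= (11)R2 → (0, 1, 0, 11)

M[1][3] = 11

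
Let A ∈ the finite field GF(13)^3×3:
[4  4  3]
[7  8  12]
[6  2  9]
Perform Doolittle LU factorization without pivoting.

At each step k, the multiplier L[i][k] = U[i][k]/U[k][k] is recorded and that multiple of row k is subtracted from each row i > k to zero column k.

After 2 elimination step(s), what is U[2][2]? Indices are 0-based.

U[2][2] = 12

[col 0] pivot 4
  R1 -= 5*R0 → (0, 1, 10)  (L[1][0] := 5)
  R2 -= 8*R0 → (0, 9, 11)  (L[2][0] := 8)
[col 1] pivot 1
  R2 -= 9*R1 → (0, 0, 12)  (L[2][1] := 9)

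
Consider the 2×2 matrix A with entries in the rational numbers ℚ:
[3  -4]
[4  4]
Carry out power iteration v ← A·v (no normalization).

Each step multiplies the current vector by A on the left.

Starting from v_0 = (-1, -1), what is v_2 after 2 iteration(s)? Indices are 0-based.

v_2 = (35, -28)

v_0 = (-1, -1).
v_1 = A·v_0 = (1, -8).
v_2 = A·v_1 = (35, -28).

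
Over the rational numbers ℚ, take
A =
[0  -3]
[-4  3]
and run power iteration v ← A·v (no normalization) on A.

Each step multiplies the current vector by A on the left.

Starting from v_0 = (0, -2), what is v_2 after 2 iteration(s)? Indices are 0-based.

v_0 = (0, -2).
v_1 = A·v_0 = (6, -6).
v_2 = A·v_1 = (18, -42).

v_2 = (18, -42)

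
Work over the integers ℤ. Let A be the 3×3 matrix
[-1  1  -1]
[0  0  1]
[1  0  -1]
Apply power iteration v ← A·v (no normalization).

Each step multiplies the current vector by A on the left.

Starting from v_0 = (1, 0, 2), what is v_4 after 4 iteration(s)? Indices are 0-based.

v_4 = (-5, 8, -13)

v_0 = (1, 0, 2).
v_1 = A·v_0 = (-3, 2, -1).
v_2 = A·v_1 = (6, -1, -2).
v_3 = A·v_2 = (-5, -2, 8).
v_4 = A·v_3 = (-5, 8, -13).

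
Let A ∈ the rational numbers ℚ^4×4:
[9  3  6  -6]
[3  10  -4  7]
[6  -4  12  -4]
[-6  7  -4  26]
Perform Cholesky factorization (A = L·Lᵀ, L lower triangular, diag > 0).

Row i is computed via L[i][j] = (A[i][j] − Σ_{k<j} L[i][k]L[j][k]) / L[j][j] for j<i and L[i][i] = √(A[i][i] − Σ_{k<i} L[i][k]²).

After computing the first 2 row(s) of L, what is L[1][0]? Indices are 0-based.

L[1][0] = 1

Step 1: L[0][0] = √(9) = 3.
  L[1][0] = (3) / L[0][0] = 1.
Step 2: L[1][1] = √(9) = 3.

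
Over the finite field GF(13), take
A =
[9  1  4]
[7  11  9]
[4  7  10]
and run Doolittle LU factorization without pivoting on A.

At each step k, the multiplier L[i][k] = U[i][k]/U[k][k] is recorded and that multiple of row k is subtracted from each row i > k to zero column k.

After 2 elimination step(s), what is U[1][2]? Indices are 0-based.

U[1][2] = 3

Step 1: pivot at (0,0) is 9.
  row1 ← row1 − (8)·row0  ⇒  L[1][0]=8, U row1=(0, 3, 3)
  row2 ← row2 − (12)·row0  ⇒  L[2][0]=12, U row2=(0, 8, 1)
Step 2: pivot at (1,1) is 3.
  row2 ← row2 − (7)·row1  ⇒  L[2][1]=7, U row2=(0, 0, 6)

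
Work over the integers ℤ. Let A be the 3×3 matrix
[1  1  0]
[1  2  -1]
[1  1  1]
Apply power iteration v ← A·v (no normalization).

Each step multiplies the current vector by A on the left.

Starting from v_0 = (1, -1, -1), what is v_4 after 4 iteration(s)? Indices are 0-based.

v_4 = (4, 7, 4)

v_0 = (1, -1, -1).
v_1 = A·v_0 = (0, 0, -1).
v_2 = A·v_1 = (0, 1, -1).
v_3 = A·v_2 = (1, 3, 0).
v_4 = A·v_3 = (4, 7, 4).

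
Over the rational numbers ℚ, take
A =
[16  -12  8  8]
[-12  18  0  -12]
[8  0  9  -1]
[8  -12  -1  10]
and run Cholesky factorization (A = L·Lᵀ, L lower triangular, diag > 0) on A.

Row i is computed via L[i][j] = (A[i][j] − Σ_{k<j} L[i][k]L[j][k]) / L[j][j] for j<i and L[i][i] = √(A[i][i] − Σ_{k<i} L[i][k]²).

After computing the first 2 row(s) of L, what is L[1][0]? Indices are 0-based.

Step 1: L[0][0] = √(16) = 4.
  L[1][0] = (-12) / L[0][0] = -3.
Step 2: L[1][1] = √(9) = 3.

L[1][0] = -3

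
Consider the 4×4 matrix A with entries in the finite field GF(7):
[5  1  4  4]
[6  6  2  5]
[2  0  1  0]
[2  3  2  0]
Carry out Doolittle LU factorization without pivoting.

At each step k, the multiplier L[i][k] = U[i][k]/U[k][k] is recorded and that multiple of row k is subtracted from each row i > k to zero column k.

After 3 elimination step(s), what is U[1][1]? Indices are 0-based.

U[1][1] = 2

k=0: U[0][0]=5
  eliminate (1,0): mult=4, new row 1: (0, 2, 0, 3); set L[1][0]=4
  eliminate (2,0): mult=6, new row 2: (0, 1, 5, 4); set L[2][0]=6
  eliminate (3,0): mult=6, new row 3: (0, 4, 6, 4); set L[3][0]=6
k=1: U[1][1]=2
  eliminate (2,1): mult=4, new row 2: (0, 0, 5, 6); set L[2][1]=4
  eliminate (3,1): mult=2, new row 3: (0, 0, 6, 5); set L[3][1]=2
k=2: U[2][2]=5
  eliminate (3,2): mult=4, new row 3: (0, 0, 0, 2); set L[3][2]=4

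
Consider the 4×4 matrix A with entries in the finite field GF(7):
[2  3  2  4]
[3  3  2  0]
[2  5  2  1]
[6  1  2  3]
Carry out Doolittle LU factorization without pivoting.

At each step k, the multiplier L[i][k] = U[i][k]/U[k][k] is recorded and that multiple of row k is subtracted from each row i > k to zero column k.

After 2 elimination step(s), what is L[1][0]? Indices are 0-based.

L[1][0] = 5

Step 1: pivot at (0,0) is 2.
  row1 ← row1 − (5)·row0  ⇒  L[1][0]=5, U row1=(0, 2, 6, 1)
  row2 ← row2 − (1)·row0  ⇒  L[2][0]=1, U row2=(0, 2, 0, 4)
  row3 ← row3 − (3)·row0  ⇒  L[3][0]=3, U row3=(0, 6, 3, 5)
Step 2: pivot at (1,1) is 2.
  row2 ← row2 − (1)·row1  ⇒  L[2][1]=1, U row2=(0, 0, 1, 3)
  row3 ← row3 − (3)·row1  ⇒  L[3][1]=3, U row3=(0, 0, 6, 2)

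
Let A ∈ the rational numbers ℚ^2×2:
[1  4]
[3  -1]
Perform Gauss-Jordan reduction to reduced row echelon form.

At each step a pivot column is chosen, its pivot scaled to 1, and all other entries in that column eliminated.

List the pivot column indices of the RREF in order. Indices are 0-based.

pivot columns: 0, 1

step 1: normalize row 0 (÷1) = (1, 4)
  row 1: subtract 3×row0 = (0, -13)
step 2: normalize row 1 (÷-13) = (0, 1)
  row 0: subtract 4×row1 = (1, 0)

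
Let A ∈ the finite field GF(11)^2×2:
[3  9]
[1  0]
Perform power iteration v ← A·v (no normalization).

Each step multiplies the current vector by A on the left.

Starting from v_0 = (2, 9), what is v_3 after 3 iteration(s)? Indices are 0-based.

v_3 = (3, 4)

v_0 = (2, 9).
v_1 = A·v_0 = (10, 2).
v_2 = A·v_1 = (4, 10).
v_3 = A·v_2 = (3, 4).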